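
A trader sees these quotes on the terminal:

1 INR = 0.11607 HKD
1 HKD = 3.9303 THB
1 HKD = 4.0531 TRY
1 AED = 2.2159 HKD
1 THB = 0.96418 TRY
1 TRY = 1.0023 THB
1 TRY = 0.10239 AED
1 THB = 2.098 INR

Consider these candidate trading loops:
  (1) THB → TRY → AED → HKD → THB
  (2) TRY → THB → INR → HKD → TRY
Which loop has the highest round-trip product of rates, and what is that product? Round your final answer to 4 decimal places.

(1) 0.96418 × 0.10239 × 2.2159 × 3.9303 = 0.85979
(2) 1.0023 × 2.098 × 0.11607 × 4.0531 = 0.98926
Highest is cycle (2) at 0.9893 (≤1, no arbitrage).

0.9893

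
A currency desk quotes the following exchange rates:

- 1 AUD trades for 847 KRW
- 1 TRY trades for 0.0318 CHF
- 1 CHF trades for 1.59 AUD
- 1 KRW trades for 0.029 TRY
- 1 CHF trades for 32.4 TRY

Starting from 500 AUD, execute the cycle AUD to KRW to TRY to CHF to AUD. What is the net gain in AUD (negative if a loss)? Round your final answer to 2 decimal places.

500 AUD × 847 = 423500 KRW
423500 KRW × 0.029 = 12281.5 TRY
12281.5 TRY × 0.0318 = 390.5517 CHF
390.5517 CHF × 1.59 = 620.977203 AUD
Net change: 620.977203 − 500 = 120.977203 AUD

120.98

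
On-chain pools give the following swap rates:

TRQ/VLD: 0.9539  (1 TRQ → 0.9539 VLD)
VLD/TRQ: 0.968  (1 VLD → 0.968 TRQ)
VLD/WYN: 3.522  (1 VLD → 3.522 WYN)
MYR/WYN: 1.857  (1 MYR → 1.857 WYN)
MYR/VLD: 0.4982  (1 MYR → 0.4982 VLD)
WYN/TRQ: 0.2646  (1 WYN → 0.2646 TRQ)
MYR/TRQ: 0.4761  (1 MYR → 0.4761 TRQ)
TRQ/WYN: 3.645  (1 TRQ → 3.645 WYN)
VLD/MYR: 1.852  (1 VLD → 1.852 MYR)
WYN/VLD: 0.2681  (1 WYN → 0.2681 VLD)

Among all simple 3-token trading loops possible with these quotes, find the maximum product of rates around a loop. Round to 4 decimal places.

0.9460

WYN→VLD→TRQ→WYN: 0.2681 × 0.968 × 3.645 = 0.94595
WYN→VLD→MYR→WYN: 0.2681 × 1.852 × 1.857 = 0.92204
WYN→TRQ→VLD→WYN: 0.2646 × 0.9539 × 3.522 = 0.88896
MYR→TRQ→VLD→MYR: 0.4761 × 0.9539 × 1.852 = 0.84109
Maximum is WYN→VLD→TRQ→WYN at 0.9460; no arbitrage — every cycle loses value.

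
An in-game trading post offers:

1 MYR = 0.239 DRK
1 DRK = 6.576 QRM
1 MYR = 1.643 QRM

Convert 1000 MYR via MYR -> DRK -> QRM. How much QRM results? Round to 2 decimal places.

1000 MYR × 0.239 = 239 DRK
239 DRK × 6.576 = 1571.664 QRM

1571.66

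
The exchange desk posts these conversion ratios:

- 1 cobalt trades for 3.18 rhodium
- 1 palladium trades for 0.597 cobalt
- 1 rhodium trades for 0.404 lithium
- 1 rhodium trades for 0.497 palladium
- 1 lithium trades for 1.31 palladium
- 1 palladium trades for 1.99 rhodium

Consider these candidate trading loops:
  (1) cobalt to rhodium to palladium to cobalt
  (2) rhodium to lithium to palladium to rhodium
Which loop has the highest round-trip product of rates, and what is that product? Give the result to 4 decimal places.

1.0532

(1) 3.18 × 0.497 × 0.597 = 0.94353
(2) 0.404 × 1.31 × 1.99 = 1.05319
Highest is cycle (2) at 1.0532 (>1, arbitrage).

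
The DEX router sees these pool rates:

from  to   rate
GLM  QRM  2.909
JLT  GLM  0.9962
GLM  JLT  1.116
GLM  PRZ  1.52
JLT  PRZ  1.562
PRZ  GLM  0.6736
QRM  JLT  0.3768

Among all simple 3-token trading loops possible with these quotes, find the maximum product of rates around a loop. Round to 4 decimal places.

1.1742

JLT→PRZ→GLM→JLT: 1.562 × 0.6736 × 1.116 = 1.17421
QRM→JLT→GLM→QRM: 0.3768 × 0.9962 × 2.909 = 1.09195
Maximum is JLT→PRZ→GLM→JLT at 1.1742; arbitrage exists.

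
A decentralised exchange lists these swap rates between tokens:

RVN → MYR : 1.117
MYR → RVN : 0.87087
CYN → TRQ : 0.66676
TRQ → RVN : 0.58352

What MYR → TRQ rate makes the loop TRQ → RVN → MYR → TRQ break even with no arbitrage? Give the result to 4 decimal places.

1.5342

Known legs of the cycle: 0.58352 × 1.117 = 0.65179184
For no arbitrage the full-cycle product must be 1, so the missing rate is 1 / 0.65179184 ≈ 1.534232.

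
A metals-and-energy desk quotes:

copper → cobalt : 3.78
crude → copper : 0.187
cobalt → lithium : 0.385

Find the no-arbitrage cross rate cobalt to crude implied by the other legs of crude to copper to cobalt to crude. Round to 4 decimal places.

Known legs of the cycle: 0.187 × 3.78 = 0.70686
For no arbitrage the full-cycle product must be 1, so the missing rate is 1 / 0.70686 ≈ 1.414707.

1.4147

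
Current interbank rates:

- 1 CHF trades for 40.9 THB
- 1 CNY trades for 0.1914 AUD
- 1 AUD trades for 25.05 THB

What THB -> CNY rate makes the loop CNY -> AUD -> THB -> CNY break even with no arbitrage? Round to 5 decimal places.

Known legs of the cycle: 0.1914 × 25.05 = 4.79457
For no arbitrage the full-cycle product must be 1, so the missing rate is 1 / 4.79457 ≈ 0.2085693.

0.20857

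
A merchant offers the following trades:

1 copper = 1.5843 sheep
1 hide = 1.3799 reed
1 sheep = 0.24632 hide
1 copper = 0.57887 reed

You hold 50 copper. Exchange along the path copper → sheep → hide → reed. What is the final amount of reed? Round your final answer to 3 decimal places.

50 copper × 1.5843 = 79.215 sheep
79.215 sheep × 0.24632 = 19.5122388 hide
19.5122388 hide × 1.3799 = 26.92493832012 reed

26.925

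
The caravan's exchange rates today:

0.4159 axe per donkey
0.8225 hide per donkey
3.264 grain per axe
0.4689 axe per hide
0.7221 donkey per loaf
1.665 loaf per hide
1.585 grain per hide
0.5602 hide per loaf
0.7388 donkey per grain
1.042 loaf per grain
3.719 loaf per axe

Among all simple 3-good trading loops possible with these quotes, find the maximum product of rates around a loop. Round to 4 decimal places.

1.1169

donkey→axe→loaf→donkey: 0.4159 × 3.719 × 0.7221 = 1.11690
donkey→axe→grain→donkey: 0.4159 × 3.264 × 0.7388 = 1.00292
donkey→hide→loaf→donkey: 0.8225 × 1.665 × 0.7221 = 0.98889
loaf→hide→axe→loaf: 0.5602 × 0.4689 × 3.719 = 0.97690
donkey→hide→grain→donkey: 0.8225 × 1.585 × 0.7388 = 0.96315
loaf→hide→grain→loaf: 0.5602 × 1.585 × 1.042 = 0.92521
Maximum is donkey→axe→loaf→donkey at 1.1169; arbitrage exists.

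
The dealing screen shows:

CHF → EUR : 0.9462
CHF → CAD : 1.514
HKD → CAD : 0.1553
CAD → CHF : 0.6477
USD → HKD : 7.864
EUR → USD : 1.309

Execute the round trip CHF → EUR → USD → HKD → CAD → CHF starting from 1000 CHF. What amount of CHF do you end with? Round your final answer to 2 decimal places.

1000 CHF × 0.9462 = 946.2 EUR
946.2 EUR × 1.309 = 1238.5758 USD
1238.5758 USD × 7.864 = 9740.1600912 HKD
9740.1600912 HKD × 0.1553 = 1512.64686216336 CAD
1512.64686216336 CAD × 0.6477 = 979.741372623208272 CHF

979.74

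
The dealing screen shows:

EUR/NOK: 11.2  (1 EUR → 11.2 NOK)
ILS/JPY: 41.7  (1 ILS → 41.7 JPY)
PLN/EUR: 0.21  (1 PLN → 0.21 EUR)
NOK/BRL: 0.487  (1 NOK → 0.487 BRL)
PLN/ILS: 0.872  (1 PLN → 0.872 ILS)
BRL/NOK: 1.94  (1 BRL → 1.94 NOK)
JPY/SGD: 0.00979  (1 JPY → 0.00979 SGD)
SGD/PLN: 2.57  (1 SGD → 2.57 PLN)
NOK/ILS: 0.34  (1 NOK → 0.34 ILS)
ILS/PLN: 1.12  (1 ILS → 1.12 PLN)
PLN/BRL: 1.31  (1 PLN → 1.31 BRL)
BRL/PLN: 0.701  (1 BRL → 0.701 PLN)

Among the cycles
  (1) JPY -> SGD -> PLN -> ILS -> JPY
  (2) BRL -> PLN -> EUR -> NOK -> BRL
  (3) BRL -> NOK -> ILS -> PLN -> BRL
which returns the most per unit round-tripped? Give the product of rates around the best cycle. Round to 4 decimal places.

(1) 0.00979 × 2.57 × 0.872 × 41.7 = 0.91489
(2) 0.701 × 0.21 × 11.2 × 0.487 = 0.80294
(3) 1.94 × 0.34 × 1.12 × 1.31 = 0.96777
Highest is cycle (3) at 0.9678 (≤1, no arbitrage).

0.9678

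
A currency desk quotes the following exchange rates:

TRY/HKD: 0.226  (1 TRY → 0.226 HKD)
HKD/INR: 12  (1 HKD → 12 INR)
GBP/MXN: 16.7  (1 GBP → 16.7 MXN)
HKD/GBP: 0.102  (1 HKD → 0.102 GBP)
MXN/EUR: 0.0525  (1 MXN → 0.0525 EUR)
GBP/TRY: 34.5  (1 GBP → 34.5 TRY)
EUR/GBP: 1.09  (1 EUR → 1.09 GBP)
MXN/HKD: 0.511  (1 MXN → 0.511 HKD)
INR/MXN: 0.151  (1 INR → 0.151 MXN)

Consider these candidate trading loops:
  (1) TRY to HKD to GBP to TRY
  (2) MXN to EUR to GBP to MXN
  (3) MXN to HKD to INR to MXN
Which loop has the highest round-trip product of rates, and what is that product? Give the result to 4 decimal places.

0.9557

(1) 0.226 × 0.102 × 34.5 = 0.79529
(2) 0.0525 × 1.09 × 16.7 = 0.95566
(3) 0.511 × 12 × 0.151 = 0.92593
Highest is cycle (2) at 0.9557 (≤1, no arbitrage).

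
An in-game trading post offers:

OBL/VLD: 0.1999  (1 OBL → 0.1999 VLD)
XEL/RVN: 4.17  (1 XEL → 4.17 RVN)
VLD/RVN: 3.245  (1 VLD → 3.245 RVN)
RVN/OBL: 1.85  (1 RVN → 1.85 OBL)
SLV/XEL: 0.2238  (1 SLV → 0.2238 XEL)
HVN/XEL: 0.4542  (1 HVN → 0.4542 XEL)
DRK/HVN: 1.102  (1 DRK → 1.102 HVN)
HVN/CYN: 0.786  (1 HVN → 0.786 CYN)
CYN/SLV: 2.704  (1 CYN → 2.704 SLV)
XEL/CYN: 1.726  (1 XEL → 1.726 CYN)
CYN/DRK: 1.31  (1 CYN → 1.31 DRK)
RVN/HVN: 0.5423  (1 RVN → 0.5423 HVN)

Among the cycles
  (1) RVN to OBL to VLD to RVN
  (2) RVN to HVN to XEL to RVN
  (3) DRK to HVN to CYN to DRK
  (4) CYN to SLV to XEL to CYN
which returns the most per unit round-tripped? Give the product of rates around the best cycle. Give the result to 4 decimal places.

1.2000

(1) 1.85 × 0.1999 × 3.245 = 1.20005
(2) 0.5423 × 0.4542 × 4.17 = 1.02712
(3) 1.102 × 0.786 × 1.31 = 1.13469
(4) 2.704 × 0.2238 × 1.726 = 1.04450
Highest is cycle (1) at 1.2000 (>1, arbitrage).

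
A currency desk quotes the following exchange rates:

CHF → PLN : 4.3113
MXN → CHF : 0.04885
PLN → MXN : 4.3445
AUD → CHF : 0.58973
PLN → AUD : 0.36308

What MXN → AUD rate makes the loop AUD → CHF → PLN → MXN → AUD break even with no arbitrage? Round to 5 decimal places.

0.09053

Known legs of the cycle: 0.58973 × 4.3113 × 4.3445 = 11.0459040619305
For no arbitrage the full-cycle product must be 1, so the missing rate is 1 / 11.0459040619305 ≈ 0.0905313.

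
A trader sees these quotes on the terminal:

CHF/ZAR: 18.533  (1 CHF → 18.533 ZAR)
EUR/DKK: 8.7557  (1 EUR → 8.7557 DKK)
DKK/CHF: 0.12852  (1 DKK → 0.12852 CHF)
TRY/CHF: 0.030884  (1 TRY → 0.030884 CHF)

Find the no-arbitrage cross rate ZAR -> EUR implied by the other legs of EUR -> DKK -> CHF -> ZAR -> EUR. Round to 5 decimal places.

Known legs of the cycle: 8.7557 × 0.12852 × 18.533 = 20.854861758612
For no arbitrage the full-cycle product must be 1, so the missing rate is 1 / 20.854861758612 ≈ 0.0479504.

0.04795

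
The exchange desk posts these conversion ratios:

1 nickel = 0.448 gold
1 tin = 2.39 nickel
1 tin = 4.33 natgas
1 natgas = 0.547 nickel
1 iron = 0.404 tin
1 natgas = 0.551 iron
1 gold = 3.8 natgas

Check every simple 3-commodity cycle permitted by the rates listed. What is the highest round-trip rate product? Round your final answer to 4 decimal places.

iron→tin→natgas→iron: 0.404 × 4.33 × 0.551 = 0.96388
nickel→gold→natgas→nickel: 0.448 × 3.8 × 0.547 = 0.93121
Maximum is iron→tin→natgas→iron at 0.9639; no arbitrage — every cycle loses value.

0.9639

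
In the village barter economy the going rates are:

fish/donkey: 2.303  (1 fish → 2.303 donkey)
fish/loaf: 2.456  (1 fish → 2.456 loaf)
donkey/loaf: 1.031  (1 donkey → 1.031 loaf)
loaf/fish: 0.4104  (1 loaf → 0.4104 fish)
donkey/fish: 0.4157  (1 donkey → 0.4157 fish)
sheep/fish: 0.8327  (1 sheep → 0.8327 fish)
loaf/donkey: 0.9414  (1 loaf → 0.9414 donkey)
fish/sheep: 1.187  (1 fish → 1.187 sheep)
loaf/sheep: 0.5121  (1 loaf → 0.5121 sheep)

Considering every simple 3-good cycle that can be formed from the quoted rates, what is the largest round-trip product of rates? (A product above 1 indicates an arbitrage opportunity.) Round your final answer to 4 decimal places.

1.0473

fish→loaf→sheep→fish: 2.456 × 0.5121 × 0.8327 = 1.04730
donkey→loaf→fish→donkey: 1.031 × 0.4104 × 2.303 = 0.97445
donkey→fish→loaf→donkey: 0.4157 × 2.456 × 0.9414 = 0.96113
Maximum is fish→loaf→sheep→fish at 1.0473; arbitrage exists.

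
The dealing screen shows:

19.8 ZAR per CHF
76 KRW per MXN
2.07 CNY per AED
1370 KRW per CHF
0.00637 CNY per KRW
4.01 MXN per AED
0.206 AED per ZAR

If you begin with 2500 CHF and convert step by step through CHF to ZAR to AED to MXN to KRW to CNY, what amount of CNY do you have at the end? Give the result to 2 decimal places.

2500 CHF × 19.8 = 49500 ZAR
49500 ZAR × 0.206 = 10197 AED
10197 AED × 4.01 = 40889.97 MXN
40889.97 MXN × 76 = 3107637.72 KRW
3107637.72 KRW × 0.00637 = 19795.6522764 CNY

19795.65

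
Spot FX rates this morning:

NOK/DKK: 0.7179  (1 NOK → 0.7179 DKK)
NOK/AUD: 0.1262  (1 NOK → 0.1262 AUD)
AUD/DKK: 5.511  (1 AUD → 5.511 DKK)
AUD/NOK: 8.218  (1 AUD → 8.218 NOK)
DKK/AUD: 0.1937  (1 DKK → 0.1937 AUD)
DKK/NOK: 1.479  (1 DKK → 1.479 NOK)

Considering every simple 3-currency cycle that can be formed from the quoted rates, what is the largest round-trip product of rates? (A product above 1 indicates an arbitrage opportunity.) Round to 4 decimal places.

DKK→AUD→NOK→DKK: 0.1937 × 8.218 × 0.7179 = 1.14277
DKK→NOK→AUD→DKK: 1.479 × 0.1262 × 5.511 = 1.02863
Maximum is DKK→AUD→NOK→DKK at 1.1428; arbitrage exists.

1.1428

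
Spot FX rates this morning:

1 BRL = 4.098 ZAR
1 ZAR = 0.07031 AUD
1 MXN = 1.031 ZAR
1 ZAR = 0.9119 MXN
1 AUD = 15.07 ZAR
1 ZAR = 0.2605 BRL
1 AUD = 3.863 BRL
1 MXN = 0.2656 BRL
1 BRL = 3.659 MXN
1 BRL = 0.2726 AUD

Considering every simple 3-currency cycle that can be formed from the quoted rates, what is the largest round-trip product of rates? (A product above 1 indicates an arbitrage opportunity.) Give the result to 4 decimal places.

1.1130

ZAR→AUD→BRL→ZAR: 0.07031 × 3.863 × 4.098 = 1.11305
ZAR→BRL→AUD→ZAR: 0.2605 × 0.2726 × 15.07 = 1.07016
MXN→BRL→ZAR→MXN: 0.2656 × 4.098 × 0.9119 = 0.99254
MXN→ZAR→BRL→MXN: 1.031 × 0.2605 × 3.659 = 0.98272
Maximum is ZAR→AUD→BRL→ZAR at 1.1130; arbitrage exists.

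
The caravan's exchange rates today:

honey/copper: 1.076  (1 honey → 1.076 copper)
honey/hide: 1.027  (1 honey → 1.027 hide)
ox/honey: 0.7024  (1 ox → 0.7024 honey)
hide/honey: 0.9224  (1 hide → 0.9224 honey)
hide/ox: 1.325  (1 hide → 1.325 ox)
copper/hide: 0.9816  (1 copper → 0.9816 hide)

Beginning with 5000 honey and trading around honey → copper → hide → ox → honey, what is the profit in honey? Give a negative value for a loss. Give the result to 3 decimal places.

-85.071

5000 honey × 1.076 = 5380 copper
5380 copper × 0.9816 = 5281.008 hide
5281.008 hide × 1.325 = 6997.3356 ox
6997.3356 ox × 0.7024 = 4914.92852544 honey
Net change: 4914.92852544 − 5000 = -85.07147456 honey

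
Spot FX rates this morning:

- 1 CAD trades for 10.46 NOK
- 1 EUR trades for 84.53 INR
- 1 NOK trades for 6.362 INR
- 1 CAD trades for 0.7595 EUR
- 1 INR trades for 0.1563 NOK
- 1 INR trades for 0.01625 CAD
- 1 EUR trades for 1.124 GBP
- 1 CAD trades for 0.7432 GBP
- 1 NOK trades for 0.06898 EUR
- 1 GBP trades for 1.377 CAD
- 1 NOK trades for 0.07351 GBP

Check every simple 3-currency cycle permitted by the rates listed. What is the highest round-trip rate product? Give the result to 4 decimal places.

CAD→EUR→GBP→CAD: 0.7595 × 1.124 × 1.377 = 1.17551
NOK→INR→CAD→NOK: 6.362 × 0.01625 × 10.46 = 1.08138
NOK→GBP→CAD→NOK: 0.07351 × 1.377 × 10.46 = 1.05880
CAD→EUR→INR→CAD: 0.7595 × 84.53 × 0.01625 = 1.04326
NOK→EUR→INR→NOK: 0.06898 × 84.53 × 0.1563 = 0.91137
Maximum is CAD→EUR→GBP→CAD at 1.1755; arbitrage exists.

1.1755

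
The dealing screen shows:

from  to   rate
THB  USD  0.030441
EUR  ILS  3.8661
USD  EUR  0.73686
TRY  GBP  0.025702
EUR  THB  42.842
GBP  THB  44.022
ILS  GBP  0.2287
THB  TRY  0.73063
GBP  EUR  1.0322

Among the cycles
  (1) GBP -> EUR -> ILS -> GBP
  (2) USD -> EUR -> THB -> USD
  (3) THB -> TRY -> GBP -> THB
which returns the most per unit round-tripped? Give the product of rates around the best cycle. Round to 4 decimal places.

0.9610

(1) 1.0322 × 3.8661 × 0.2287 = 0.91265
(2) 0.73686 × 42.842 × 0.030441 = 0.96098
(3) 0.73063 × 0.025702 × 44.022 = 0.82667
Highest is cycle (2) at 0.9610 (≤1, no arbitrage).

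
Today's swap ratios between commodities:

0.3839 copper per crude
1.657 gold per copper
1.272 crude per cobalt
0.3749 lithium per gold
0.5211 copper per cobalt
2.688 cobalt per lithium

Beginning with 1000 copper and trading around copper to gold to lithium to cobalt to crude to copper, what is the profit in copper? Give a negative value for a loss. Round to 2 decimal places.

1000 copper × 1.657 = 1657 gold
1657 gold × 0.3749 = 621.2093 lithium
621.2093 lithium × 2.688 = 1669.8105984 cobalt
1669.8105984 cobalt × 1.272 = 2123.9990811648 crude
2123.9990811648 crude × 0.3839 = 815.40324725916672 copper
Net change: 815.40324725916672 − 1000 = -184.59675274083328 copper

-184.60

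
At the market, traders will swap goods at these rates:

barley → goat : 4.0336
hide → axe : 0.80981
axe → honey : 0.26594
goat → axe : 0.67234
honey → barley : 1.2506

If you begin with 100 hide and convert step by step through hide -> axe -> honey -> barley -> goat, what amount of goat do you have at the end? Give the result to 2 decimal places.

100 hide × 0.80981 = 80.981 axe
80.981 axe × 0.26594 = 21.53608714 honey
21.53608714 honey × 1.2506 = 26.933030577284 barley
26.933030577284 barley × 4.0336 = 108.6370721365327424 goat

108.64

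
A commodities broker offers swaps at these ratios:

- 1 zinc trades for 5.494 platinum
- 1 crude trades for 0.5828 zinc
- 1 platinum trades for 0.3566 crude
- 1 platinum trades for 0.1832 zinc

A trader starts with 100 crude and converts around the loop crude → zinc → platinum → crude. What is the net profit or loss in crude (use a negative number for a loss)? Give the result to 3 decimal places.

100 crude × 0.5828 = 58.28 zinc
58.28 zinc × 5.494 = 320.19032 platinum
320.19032 platinum × 0.3566 = 114.179868112 crude
Net change: 114.179868112 − 100 = 14.179868112 crude

14.180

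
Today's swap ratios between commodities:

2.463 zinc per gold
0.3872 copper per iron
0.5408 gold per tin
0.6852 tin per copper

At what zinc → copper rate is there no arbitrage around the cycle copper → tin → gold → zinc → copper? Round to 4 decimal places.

Known legs of the cycle: 0.6852 × 0.5408 × 2.463 = 0.91267982208
For no arbitrage the full-cycle product must be 1, so the missing rate is 1 / 0.91267982208 ≈ 1.095674.

1.0957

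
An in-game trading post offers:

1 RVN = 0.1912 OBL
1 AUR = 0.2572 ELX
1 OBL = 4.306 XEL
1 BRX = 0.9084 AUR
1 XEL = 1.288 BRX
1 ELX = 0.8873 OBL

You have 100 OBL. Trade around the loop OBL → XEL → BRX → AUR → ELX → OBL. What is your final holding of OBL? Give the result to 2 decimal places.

100 OBL × 4.306 = 430.6 XEL
430.6 XEL × 1.288 = 554.6128 BRX
554.6128 BRX × 0.9084 = 503.81026752 AUR
503.81026752 AUR × 0.2572 = 129.580000806144 ELX
129.580000806144 ELX × 0.8873 = 114.9763347152915712 OBL

114.98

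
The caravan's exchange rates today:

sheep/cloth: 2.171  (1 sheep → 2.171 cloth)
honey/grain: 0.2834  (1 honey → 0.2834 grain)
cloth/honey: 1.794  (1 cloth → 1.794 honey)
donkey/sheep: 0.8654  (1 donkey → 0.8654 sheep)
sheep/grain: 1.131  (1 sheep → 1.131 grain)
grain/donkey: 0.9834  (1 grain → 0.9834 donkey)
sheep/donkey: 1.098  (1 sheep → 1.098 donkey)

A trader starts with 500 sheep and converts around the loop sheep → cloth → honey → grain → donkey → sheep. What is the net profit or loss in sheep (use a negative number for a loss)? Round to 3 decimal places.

500 sheep × 2.171 = 1085.5 cloth
1085.5 cloth × 1.794 = 1947.387 honey
1947.387 honey × 0.2834 = 551.8894758 grain
551.8894758 grain × 0.9834 = 542.72811050172 donkey
542.72811050172 donkey × 0.8654 = 469.676906828188488 sheep
Net change: 469.676906828188488 − 500 = -30.323093171811512 sheep

-30.323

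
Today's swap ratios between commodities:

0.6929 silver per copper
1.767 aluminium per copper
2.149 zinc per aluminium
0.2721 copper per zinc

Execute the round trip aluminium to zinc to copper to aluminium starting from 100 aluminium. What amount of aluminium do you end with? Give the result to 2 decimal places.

103.32

100 aluminium × 2.149 = 214.9 zinc
214.9 zinc × 0.2721 = 58.47429 copper
58.47429 copper × 1.767 = 103.32407043 aluminium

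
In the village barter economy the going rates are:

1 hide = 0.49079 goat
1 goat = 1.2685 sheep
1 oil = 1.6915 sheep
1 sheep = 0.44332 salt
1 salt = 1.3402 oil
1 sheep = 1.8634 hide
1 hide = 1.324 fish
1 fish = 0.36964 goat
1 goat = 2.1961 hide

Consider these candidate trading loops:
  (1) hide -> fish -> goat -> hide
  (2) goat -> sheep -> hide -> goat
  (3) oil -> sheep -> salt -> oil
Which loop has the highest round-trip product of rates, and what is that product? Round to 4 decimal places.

1.1601

(1) 1.324 × 0.36964 × 2.1961 = 1.07478
(2) 1.2685 × 1.8634 × 0.49079 = 1.16009
(3) 1.6915 × 0.44332 × 1.3402 = 1.00498
Highest is cycle (2) at 1.1601 (>1, arbitrage).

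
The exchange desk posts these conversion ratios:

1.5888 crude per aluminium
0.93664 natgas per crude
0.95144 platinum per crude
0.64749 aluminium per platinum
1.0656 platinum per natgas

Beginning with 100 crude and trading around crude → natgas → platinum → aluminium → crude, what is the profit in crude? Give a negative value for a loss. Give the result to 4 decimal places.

100 crude × 0.93664 = 93.664 natgas
93.664 natgas × 1.0656 = 99.8083584 platinum
99.8083584 platinum × 0.64749 = 64.624913980416 aluminium
64.624913980416 aluminium × 1.5888 = 102.6760633320849408 crude
Net change: 102.6760633320849408 − 100 = 2.6760633320849408 crude

2.6761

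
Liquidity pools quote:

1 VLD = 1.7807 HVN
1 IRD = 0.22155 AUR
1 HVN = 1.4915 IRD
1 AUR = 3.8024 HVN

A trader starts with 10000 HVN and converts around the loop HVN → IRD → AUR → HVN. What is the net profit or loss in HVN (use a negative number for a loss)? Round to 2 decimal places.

10000 HVN × 1.4915 = 14915 IRD
14915 IRD × 0.22155 = 3304.41825 AUR
3304.41825 AUR × 3.8024 = 12564.7199538 HVN
Net change: 12564.7199538 − 10000 = 2564.7199538 HVN

2564.72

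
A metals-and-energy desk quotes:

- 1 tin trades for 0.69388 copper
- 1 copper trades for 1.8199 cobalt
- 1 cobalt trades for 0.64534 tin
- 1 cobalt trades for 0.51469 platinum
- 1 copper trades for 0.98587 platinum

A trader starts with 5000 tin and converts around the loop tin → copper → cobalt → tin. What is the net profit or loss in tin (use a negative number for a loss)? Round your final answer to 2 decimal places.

-925.35

5000 tin × 0.69388 = 3469.4 copper
3469.4 copper × 1.8199 = 6313.96106 cobalt
6313.96106 cobalt × 0.64534 = 4074.6516304604 tin
Net change: 4074.6516304604 − 5000 = -925.3483695396 tin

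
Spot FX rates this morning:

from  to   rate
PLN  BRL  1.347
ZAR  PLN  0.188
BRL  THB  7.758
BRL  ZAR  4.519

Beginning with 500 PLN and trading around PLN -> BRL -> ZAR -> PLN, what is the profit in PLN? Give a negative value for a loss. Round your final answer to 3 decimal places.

72.187

500 PLN × 1.347 = 673.5 BRL
673.5 BRL × 4.519 = 3043.5465 ZAR
3043.5465 ZAR × 0.188 = 572.186742 PLN
Net change: 572.186742 − 500 = 72.186742 PLN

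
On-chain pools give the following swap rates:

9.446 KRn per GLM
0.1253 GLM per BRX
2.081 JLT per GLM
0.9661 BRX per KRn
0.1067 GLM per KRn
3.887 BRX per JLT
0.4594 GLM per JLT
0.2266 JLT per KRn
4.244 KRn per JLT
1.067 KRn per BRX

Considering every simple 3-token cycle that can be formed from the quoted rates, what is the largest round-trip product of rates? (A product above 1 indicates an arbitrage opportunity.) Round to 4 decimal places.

1.1435

BRX→GLM→KRn→BRX: 0.1253 × 9.446 × 0.9661 = 1.14346
JLT→BRX→GLM→JLT: 3.887 × 0.1253 × 2.081 = 1.01353
JLT→GLM→KRn→JLT: 0.4594 × 9.446 × 0.2266 = 0.98333
JLT→KRn→GLM→JLT: 4.244 × 0.1067 × 2.081 = 0.94235
JLT→BRX→KRn→JLT: 3.887 × 1.067 × 0.2266 = 0.93981
Maximum is BRX→GLM→KRn→BRX at 1.1435; arbitrage exists.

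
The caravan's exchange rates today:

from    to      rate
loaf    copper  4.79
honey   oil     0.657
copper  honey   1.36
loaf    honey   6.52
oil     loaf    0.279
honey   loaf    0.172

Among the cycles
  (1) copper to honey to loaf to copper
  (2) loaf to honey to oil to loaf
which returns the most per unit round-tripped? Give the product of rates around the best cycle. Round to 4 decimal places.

1.1951

(1) 1.36 × 0.172 × 4.79 = 1.12048
(2) 6.52 × 0.657 × 0.279 = 1.19514
Highest is cycle (2) at 1.1951 (>1, arbitrage).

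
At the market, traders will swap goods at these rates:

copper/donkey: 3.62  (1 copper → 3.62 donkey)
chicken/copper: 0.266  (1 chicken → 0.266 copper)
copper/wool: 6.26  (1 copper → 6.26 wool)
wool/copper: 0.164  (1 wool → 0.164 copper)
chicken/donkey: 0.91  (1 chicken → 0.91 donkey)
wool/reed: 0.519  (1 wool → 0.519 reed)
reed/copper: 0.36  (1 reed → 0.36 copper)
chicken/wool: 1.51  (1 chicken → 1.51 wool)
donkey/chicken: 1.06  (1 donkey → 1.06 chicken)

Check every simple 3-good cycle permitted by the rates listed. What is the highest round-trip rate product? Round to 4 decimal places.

wool→reed→copper→wool: 0.519 × 0.36 × 6.26 = 1.16962
donkey→chicken→copper→donkey: 1.06 × 0.266 × 3.62 = 1.02070
Maximum is wool→reed→copper→wool at 1.1696; arbitrage exists.

1.1696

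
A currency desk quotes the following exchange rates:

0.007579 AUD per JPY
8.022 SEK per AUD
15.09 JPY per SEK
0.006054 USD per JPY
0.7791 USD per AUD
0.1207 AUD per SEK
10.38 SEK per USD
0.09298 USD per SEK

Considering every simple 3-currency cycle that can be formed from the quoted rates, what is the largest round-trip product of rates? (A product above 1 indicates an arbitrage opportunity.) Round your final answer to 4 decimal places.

USD→SEK→AUD→USD: 10.38 × 0.1207 × 0.7791 = 0.97611
JPY→USD→SEK→JPY: 0.006054 × 10.38 × 15.09 = 0.94826
JPY→AUD→SEK→JPY: 0.007579 × 8.022 × 15.09 = 0.91745
Maximum is USD→SEK→AUD→USD at 0.9761; no arbitrage — every cycle loses value.

0.9761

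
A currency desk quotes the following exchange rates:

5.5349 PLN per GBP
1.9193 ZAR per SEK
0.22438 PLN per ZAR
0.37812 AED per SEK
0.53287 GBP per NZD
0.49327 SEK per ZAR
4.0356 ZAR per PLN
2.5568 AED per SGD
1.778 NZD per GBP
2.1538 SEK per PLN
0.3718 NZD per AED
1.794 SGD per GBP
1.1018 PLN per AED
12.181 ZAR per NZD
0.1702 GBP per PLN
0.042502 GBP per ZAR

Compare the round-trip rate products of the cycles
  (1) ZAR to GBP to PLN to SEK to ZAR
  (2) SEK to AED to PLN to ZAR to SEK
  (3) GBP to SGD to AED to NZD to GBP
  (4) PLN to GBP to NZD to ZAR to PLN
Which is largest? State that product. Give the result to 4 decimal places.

0.9725

(1) 0.042502 × 5.5349 × 2.1538 × 1.9193 = 0.97245
(2) 0.37812 × 1.1018 × 4.0356 × 0.49327 = 0.82933
(3) 1.794 × 2.5568 × 0.3718 × 0.53287 = 0.90876
(4) 0.1702 × 1.778 × 12.181 × 0.22438 = 0.82710
Highest is cycle (1) at 0.9725 (≤1, no arbitrage).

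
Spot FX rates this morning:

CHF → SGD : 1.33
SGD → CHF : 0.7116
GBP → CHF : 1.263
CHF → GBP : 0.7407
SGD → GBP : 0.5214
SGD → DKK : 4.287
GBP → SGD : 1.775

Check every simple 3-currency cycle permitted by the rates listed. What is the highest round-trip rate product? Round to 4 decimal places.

0.9356

CHF→GBP→SGD→CHF: 0.7407 × 1.775 × 0.7116 = 0.93557
CHF→SGD→GBP→CHF: 1.33 × 0.5214 × 1.263 = 0.87584
Maximum is CHF→GBP→SGD→CHF at 0.9356; no arbitrage — every cycle loses value.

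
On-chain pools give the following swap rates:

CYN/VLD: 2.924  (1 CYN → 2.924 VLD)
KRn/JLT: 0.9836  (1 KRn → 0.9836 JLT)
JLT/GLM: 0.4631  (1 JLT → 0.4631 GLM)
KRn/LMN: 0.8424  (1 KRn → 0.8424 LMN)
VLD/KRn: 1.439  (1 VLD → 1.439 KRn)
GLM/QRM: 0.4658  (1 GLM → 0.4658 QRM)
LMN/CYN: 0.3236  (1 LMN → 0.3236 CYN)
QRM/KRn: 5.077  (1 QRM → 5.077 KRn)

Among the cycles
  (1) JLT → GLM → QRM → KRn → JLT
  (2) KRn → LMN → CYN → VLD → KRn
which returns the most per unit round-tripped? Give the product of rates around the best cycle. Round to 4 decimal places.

(1) 0.4631 × 0.4658 × 5.077 × 0.9836 = 1.07721
(2) 0.8424 × 0.3236 × 2.924 × 1.439 = 1.14700
Highest is cycle (2) at 1.1470 (>1, arbitrage).

1.1470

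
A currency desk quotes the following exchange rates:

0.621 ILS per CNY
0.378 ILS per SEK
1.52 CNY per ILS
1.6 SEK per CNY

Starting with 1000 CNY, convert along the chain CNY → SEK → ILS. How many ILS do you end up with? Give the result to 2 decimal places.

1000 CNY × 1.6 = 1600 SEK
1600 SEK × 0.378 = 604.8 ILS

604.80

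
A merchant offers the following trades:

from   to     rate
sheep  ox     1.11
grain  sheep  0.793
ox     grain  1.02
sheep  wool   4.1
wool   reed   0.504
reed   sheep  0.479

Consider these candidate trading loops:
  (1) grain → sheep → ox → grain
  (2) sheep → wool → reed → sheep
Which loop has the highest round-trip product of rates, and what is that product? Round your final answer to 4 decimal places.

0.9898

(1) 0.793 × 1.11 × 1.02 = 0.89783
(2) 4.1 × 0.504 × 0.479 = 0.98981
Highest is cycle (2) at 0.9898 (≤1, no arbitrage).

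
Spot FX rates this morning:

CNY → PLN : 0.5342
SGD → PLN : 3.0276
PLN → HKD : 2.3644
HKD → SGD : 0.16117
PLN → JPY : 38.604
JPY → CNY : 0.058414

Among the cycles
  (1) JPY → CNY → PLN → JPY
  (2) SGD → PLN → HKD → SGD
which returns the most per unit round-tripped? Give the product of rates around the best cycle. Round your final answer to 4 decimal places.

1.2046

(1) 0.058414 × 0.5342 × 38.604 = 1.20463
(2) 3.0276 × 2.3644 × 0.16117 = 1.15373
Highest is cycle (1) at 1.2046 (>1, arbitrage).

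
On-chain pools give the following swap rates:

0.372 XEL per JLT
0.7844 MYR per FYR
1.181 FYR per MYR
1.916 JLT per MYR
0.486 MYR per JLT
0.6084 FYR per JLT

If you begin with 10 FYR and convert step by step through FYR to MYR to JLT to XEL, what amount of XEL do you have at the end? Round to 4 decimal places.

5.5908

10 FYR × 0.7844 = 7.844 MYR
7.844 MYR × 1.916 = 15.029104 JLT
15.029104 JLT × 0.372 = 5.590826688 XEL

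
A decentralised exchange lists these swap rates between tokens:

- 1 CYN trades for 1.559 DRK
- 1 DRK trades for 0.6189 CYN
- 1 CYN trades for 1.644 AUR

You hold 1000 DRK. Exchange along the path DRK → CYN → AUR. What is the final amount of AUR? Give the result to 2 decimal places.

1000 DRK × 0.6189 = 618.9 CYN
618.9 CYN × 1.644 = 1017.4716 AUR

1017.47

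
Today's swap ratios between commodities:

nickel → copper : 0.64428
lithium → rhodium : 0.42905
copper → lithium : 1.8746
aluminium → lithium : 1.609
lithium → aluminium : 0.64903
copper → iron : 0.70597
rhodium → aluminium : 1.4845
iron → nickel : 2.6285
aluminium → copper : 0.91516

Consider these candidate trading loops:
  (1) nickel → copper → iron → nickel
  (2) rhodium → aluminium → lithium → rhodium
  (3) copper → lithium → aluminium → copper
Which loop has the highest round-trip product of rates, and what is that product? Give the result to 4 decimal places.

(1) 0.64428 × 0.70597 × 2.6285 = 1.19555
(2) 1.4845 × 1.609 × 0.42905 = 1.02481
(3) 1.8746 × 0.64903 × 0.91516 = 1.11345
Highest is cycle (1) at 1.1956 (>1, arbitrage).

1.1956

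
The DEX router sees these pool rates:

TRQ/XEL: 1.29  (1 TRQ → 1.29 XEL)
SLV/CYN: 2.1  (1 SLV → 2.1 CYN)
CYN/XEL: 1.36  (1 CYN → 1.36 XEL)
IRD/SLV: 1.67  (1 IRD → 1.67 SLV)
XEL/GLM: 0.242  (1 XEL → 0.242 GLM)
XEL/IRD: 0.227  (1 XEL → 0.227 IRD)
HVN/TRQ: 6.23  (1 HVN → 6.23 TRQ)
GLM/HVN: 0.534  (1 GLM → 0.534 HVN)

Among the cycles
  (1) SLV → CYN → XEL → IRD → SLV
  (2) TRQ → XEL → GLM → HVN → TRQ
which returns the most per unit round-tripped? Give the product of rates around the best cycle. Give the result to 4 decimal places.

(1) 2.1 × 1.36 × 0.227 × 1.67 = 1.08268
(2) 1.29 × 0.242 × 0.534 × 6.23 = 1.03857
Highest is cycle (1) at 1.0827 (>1, arbitrage).

1.0827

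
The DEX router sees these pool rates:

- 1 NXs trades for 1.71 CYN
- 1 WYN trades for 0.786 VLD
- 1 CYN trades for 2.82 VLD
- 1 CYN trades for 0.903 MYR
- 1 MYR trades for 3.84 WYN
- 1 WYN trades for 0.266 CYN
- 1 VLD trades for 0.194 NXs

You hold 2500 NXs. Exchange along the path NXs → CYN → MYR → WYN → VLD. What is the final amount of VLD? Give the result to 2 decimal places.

11651.39

2500 NXs × 1.71 = 4275 CYN
4275 CYN × 0.903 = 3860.325 MYR
3860.325 MYR × 3.84 = 14823.648 WYN
14823.648 WYN × 0.786 = 11651.387328 VLD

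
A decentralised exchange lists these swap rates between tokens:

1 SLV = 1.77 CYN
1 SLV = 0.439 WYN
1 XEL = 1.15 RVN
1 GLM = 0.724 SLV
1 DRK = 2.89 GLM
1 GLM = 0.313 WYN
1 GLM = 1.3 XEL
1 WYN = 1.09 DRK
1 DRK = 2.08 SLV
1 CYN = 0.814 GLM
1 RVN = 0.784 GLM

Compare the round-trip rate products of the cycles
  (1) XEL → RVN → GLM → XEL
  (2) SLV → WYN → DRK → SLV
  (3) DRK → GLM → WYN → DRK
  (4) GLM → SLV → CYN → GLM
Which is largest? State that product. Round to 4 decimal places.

1.1721

(1) 1.15 × 0.784 × 1.3 = 1.17208
(2) 0.439 × 1.09 × 2.08 = 0.99530
(3) 2.89 × 0.313 × 1.09 = 0.98598
(4) 0.724 × 1.77 × 0.814 = 1.04312
Highest is cycle (1) at 1.1721 (>1, arbitrage).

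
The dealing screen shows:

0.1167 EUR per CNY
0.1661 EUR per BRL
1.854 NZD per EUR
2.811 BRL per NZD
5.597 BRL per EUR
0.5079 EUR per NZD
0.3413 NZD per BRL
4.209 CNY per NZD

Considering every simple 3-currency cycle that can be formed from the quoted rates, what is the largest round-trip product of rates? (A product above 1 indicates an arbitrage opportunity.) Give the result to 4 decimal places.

NZD→EUR→BRL→NZD: 0.5079 × 5.597 × 0.3413 = 0.97022
NZD→CNY→EUR→NZD: 4.209 × 0.1167 × 1.854 = 0.91067
NZD→BRL→EUR→NZD: 2.811 × 0.1661 × 1.854 = 0.86565
Maximum is NZD→EUR→BRL→NZD at 0.9702; no arbitrage — every cycle loses value.

0.9702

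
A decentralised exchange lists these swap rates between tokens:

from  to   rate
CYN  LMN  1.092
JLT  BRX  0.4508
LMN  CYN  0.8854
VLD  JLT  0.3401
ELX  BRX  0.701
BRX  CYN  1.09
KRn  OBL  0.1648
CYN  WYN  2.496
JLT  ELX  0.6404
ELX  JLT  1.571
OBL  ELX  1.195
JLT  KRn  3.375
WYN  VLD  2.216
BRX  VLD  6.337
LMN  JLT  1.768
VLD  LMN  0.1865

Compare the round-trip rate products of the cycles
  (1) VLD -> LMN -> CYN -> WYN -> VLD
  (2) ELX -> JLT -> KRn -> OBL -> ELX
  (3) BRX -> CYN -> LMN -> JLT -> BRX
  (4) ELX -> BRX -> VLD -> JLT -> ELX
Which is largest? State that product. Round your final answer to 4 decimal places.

1.0442

(1) 0.1865 × 0.8854 × 2.496 × 2.216 = 0.91334
(2) 1.571 × 3.375 × 0.1648 × 1.195 = 1.04418
(3) 1.09 × 1.092 × 1.768 × 0.4508 = 0.94867
(4) 0.701 × 6.337 × 0.3401 × 0.6404 = 0.96752
Highest is cycle (2) at 1.0442 (>1, arbitrage).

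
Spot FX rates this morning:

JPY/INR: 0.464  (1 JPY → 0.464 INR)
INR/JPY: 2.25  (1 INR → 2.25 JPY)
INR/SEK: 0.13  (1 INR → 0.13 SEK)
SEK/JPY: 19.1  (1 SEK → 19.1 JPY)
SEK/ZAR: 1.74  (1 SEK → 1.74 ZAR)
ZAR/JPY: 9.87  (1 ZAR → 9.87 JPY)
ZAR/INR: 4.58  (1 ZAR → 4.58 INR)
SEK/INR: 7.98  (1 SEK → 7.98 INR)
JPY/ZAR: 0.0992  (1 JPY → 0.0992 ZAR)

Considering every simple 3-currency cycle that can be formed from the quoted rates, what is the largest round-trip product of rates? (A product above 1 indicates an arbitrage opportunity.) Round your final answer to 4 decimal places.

SEK→JPY→INR→SEK: 19.1 × 0.464 × 0.13 = 1.15211
ZAR→INR→SEK→ZAR: 4.58 × 0.13 × 1.74 = 1.03600
ZAR→INR→JPY→ZAR: 4.58 × 2.25 × 0.0992 = 1.02226
Maximum is SEK→JPY→INR→SEK at 1.1521; arbitrage exists.

1.1521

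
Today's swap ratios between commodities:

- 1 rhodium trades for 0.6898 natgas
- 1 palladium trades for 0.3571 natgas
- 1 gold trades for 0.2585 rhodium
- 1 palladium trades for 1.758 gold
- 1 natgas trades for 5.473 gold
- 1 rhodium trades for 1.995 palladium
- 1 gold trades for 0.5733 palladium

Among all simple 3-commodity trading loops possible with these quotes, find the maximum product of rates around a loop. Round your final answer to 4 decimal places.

natgas→gold→palladium→natgas: 5.473 × 0.5733 × 0.3571 = 1.12046
natgas→gold→rhodium→natgas: 5.473 × 0.2585 × 0.6898 = 0.97591
rhodium→palladium→gold→rhodium: 1.995 × 1.758 × 0.2585 = 0.90661
Maximum is natgas→gold→palladium→natgas at 1.1205; arbitrage exists.

1.1205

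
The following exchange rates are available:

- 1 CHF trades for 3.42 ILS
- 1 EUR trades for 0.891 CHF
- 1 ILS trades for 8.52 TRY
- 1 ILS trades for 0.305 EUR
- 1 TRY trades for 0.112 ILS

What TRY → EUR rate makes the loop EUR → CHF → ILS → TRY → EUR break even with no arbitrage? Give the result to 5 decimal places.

Known legs of the cycle: 0.891 × 3.42 × 8.52 = 25.9623144
For no arbitrage the full-cycle product must be 1, so the missing rate is 1 / 25.9623144 ≈ 0.0385174.

0.03852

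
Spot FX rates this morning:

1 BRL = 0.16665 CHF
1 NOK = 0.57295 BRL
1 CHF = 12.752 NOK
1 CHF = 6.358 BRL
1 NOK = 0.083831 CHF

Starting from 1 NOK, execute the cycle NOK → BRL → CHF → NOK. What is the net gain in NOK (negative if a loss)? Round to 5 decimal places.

0.21759

1 NOK × 0.57295 = 0.57295 BRL
0.57295 BRL × 0.16665 = 0.0954821175 CHF
0.0954821175 CHF × 12.752 = 1.21758796236 NOK
Net change: 1.21758796236 − 1 = 0.21758796236 NOK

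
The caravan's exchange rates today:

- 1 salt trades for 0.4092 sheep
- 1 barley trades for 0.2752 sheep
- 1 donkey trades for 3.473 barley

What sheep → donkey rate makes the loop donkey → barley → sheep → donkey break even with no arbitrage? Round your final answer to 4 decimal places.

1.0463

Known legs of the cycle: 3.473 × 0.2752 = 0.9557696
For no arbitrage the full-cycle product must be 1, so the missing rate is 1 / 0.9557696 ≈ 1.046277.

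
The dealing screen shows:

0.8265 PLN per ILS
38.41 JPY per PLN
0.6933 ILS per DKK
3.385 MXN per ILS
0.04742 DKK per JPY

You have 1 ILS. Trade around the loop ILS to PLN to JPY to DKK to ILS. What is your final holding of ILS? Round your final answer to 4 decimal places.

1 ILS × 0.8265 = 0.8265 PLN
0.8265 PLN × 38.41 = 31.745865 JPY
31.745865 JPY × 0.04742 = 1.5053889183 DKK
1.5053889183 DKK × 0.6933 = 1.04368613705739 ILS

1.0437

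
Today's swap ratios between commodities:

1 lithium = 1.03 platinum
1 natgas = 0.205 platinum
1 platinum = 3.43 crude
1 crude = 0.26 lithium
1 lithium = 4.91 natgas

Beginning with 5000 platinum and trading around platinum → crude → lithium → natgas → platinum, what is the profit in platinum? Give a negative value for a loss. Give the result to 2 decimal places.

5000 platinum × 3.43 = 17150 crude
17150 crude × 0.26 = 4459 lithium
4459 lithium × 4.91 = 21893.69 natgas
21893.69 natgas × 0.205 = 4488.20645 platinum
Net change: 4488.20645 − 5000 = -511.79355 platinum

-511.79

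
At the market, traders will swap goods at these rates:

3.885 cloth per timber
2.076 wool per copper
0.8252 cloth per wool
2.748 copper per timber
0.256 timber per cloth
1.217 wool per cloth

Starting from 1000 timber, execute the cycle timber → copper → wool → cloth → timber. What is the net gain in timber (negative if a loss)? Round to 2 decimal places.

1000 timber × 2.748 = 2748 copper
2748 copper × 2.076 = 5704.848 wool
5704.848 wool × 0.8252 = 4707.6405696 cloth
4707.6405696 cloth × 0.256 = 1205.1559858176 timber
Net change: 1205.1559858176 − 1000 = 205.1559858176 timber

205.16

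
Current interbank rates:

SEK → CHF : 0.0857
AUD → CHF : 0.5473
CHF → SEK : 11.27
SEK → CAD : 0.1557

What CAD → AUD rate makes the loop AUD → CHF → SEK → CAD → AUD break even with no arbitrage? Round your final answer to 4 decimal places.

1.0413

Known legs of the cycle: 0.5473 × 11.27 × 0.1557 = 0.9603686547
For no arbitrage the full-cycle product must be 1, so the missing rate is 1 / 0.9603686547 ≈ 1.041267.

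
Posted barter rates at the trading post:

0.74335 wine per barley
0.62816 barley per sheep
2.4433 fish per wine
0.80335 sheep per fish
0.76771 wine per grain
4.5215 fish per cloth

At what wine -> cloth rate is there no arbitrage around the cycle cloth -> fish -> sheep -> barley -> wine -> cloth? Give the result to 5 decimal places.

0.58959

Known legs of the cycle: 4.5215 × 0.80335 × 0.62816 × 0.74335 = 1.6960980579549604
For no arbitrage the full-cycle product must be 1, so the missing rate is 1 / 1.6960980579549604 ≈ 0.5895886.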